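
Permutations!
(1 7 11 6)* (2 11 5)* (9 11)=[0, 7, 9, 3, 4, 2, 1, 5, 8, 11, 10, 6]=(1 7 5 2 9 11 6)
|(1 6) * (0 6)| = 3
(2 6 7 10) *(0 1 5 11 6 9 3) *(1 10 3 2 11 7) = (0 10 11 6 1 5 7 3)(2 9) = [10, 5, 9, 0, 4, 7, 1, 3, 8, 2, 11, 6]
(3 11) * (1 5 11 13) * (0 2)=[2, 5, 0, 13, 4, 11, 6, 7, 8, 9, 10, 3, 12, 1]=(0 2)(1 5 11 3 13)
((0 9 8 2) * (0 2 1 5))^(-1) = (0 5 1 8 9)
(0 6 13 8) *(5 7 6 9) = (0 9 5 7 6 13 8) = [9, 1, 2, 3, 4, 7, 13, 6, 0, 5, 10, 11, 12, 8]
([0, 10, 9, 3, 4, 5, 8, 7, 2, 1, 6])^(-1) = (1 9 2 8 6 10)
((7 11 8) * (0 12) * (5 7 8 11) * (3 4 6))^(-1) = (0 12)(3 6 4)(5 7)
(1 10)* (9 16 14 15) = [0, 10, 2, 3, 4, 5, 6, 7, 8, 16, 1, 11, 12, 13, 15, 9, 14] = (1 10)(9 16 14 15)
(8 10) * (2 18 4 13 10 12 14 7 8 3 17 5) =[0, 1, 18, 17, 13, 2, 6, 8, 12, 9, 3, 11, 14, 10, 7, 15, 16, 5, 4] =(2 18 4 13 10 3 17 5)(7 8 12 14)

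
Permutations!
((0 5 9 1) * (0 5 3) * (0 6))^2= (0 6 3)(1 9 5)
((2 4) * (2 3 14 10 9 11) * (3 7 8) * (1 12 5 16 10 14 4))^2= ((1 12 5 16 10 9 11 2)(3 4 7 8))^2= (1 5 10 11)(2 12 16 9)(3 7)(4 8)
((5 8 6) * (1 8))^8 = (8)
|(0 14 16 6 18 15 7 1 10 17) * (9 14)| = 11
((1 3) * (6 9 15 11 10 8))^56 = ((1 3)(6 9 15 11 10 8))^56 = (6 15 10)(8 9 11)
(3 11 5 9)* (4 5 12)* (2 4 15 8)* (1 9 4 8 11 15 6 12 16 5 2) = (1 9 3 15 11 16 5 4 2 8)(6 12) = [0, 9, 8, 15, 2, 4, 12, 7, 1, 3, 10, 16, 6, 13, 14, 11, 5]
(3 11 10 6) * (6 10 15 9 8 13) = (3 11 15 9 8 13 6) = [0, 1, 2, 11, 4, 5, 3, 7, 13, 8, 10, 15, 12, 6, 14, 9]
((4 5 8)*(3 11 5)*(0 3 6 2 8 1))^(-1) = (0 1 5 11 3)(2 6 4 8) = ((0 3 11 5 1)(2 8 4 6))^(-1)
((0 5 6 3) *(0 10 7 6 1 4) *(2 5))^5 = ((0 2 5 1 4)(3 10 7 6))^5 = (3 10 7 6)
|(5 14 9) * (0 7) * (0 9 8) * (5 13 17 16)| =9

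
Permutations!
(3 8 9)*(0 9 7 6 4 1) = (0 9 3 8 7 6 4 1) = [9, 0, 2, 8, 1, 5, 4, 6, 7, 3]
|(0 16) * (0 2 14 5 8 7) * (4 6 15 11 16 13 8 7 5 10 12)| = |(0 13 8 5 7)(2 14 10 12 4 6 15 11 16)| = 45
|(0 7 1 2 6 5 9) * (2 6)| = 6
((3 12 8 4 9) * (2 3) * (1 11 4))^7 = (1 8 12 3 2 9 4 11)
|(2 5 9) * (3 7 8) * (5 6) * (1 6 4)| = 6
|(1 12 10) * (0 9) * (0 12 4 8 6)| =|(0 9 12 10 1 4 8 6)| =8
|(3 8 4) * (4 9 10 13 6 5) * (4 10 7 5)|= |(3 8 9 7 5 10 13 6 4)|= 9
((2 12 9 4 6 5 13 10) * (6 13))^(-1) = ((2 12 9 4 13 10)(5 6))^(-1) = (2 10 13 4 9 12)(5 6)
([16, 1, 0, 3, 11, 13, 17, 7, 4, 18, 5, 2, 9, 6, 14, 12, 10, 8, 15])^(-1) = (0 2 11 4 8 17 6 13 5 10 16)(9 12 15 18)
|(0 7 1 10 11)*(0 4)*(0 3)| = |(0 7 1 10 11 4 3)| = 7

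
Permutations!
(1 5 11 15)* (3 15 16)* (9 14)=(1 5 11 16 3 15)(9 14)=[0, 5, 2, 15, 4, 11, 6, 7, 8, 14, 10, 16, 12, 13, 9, 1, 3]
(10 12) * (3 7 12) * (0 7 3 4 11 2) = (0 7 12 10 4 11 2) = [7, 1, 0, 3, 11, 5, 6, 12, 8, 9, 4, 2, 10]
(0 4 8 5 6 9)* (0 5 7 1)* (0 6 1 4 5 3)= (0 5 1 6 9 3)(4 8 7)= [5, 6, 2, 0, 8, 1, 9, 4, 7, 3]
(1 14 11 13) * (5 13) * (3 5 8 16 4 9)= (1 14 11 8 16 4 9 3 5 13)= [0, 14, 2, 5, 9, 13, 6, 7, 16, 3, 10, 8, 12, 1, 11, 15, 4]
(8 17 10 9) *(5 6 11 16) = (5 6 11 16)(8 17 10 9) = [0, 1, 2, 3, 4, 6, 11, 7, 17, 8, 9, 16, 12, 13, 14, 15, 5, 10]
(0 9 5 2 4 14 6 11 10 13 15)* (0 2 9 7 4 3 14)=(0 7 4)(2 3 14 6 11 10 13 15)(5 9)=[7, 1, 3, 14, 0, 9, 11, 4, 8, 5, 13, 10, 12, 15, 6, 2]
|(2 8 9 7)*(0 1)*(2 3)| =|(0 1)(2 8 9 7 3)| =10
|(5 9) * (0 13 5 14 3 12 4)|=|(0 13 5 9 14 3 12 4)|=8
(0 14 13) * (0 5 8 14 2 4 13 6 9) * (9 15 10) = (0 2 4 13 5 8 14 6 15 10 9) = [2, 1, 4, 3, 13, 8, 15, 7, 14, 0, 9, 11, 12, 5, 6, 10]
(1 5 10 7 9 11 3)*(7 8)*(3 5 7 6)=[0, 7, 2, 1, 4, 10, 3, 9, 6, 11, 8, 5]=(1 7 9 11 5 10 8 6 3)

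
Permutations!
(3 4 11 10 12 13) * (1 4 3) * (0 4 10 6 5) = (0 4 11 6 5)(1 10 12 13) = [4, 10, 2, 3, 11, 0, 5, 7, 8, 9, 12, 6, 13, 1]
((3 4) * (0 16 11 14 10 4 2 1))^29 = ((0 16 11 14 10 4 3 2 1))^29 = (0 11 10 3 1 16 14 4 2)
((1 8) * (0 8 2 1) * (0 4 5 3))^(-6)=(0 3 5 4 8)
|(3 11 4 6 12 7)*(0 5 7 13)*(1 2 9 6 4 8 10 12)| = 36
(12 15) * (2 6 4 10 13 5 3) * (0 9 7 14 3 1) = (0 9 7 14 3 2 6 4 10 13 5 1)(12 15) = [9, 0, 6, 2, 10, 1, 4, 14, 8, 7, 13, 11, 15, 5, 3, 12]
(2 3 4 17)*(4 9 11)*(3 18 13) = (2 18 13 3 9 11 4 17) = [0, 1, 18, 9, 17, 5, 6, 7, 8, 11, 10, 4, 12, 3, 14, 15, 16, 2, 13]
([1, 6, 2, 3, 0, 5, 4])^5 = (0 1 6 4)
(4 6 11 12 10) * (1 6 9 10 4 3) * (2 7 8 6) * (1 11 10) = (1 2 7 8 6 10 3 11 12 4 9) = [0, 2, 7, 11, 9, 5, 10, 8, 6, 1, 3, 12, 4]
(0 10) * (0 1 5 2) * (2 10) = (0 2)(1 5 10) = [2, 5, 0, 3, 4, 10, 6, 7, 8, 9, 1]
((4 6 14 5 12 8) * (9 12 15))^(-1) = ((4 6 14 5 15 9 12 8))^(-1) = (4 8 12 9 15 5 14 6)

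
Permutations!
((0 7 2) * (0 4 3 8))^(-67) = ((0 7 2 4 3 8))^(-67) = (0 8 3 4 2 7)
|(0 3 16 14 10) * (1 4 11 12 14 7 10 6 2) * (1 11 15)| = 15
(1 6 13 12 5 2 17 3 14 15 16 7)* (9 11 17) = (1 6 13 12 5 2 9 11 17 3 14 15 16 7) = [0, 6, 9, 14, 4, 2, 13, 1, 8, 11, 10, 17, 5, 12, 15, 16, 7, 3]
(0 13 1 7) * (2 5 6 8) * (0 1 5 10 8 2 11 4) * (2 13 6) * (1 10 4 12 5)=(0 6 13 1 7 10 8 11 12 5 2 4)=[6, 7, 4, 3, 0, 2, 13, 10, 11, 9, 8, 12, 5, 1]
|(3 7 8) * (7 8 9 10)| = 6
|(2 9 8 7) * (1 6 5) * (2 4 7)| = |(1 6 5)(2 9 8)(4 7)| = 6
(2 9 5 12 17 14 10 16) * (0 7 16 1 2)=(0 7 16)(1 2 9 5 12 17 14 10)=[7, 2, 9, 3, 4, 12, 6, 16, 8, 5, 1, 11, 17, 13, 10, 15, 0, 14]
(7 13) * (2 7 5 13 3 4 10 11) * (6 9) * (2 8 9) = (2 7 3 4 10 11 8 9 6)(5 13) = [0, 1, 7, 4, 10, 13, 2, 3, 9, 6, 11, 8, 12, 5]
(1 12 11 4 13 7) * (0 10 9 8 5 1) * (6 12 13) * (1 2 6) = (0 10 9 8 5 2 6 12 11 4 1 13 7) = [10, 13, 6, 3, 1, 2, 12, 0, 5, 8, 9, 4, 11, 7]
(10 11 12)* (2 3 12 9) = (2 3 12 10 11 9) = [0, 1, 3, 12, 4, 5, 6, 7, 8, 2, 11, 9, 10]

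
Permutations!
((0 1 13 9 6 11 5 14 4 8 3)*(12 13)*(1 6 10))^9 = ((0 6 11 5 14 4 8 3)(1 12 13 9 10))^9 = (0 6 11 5 14 4 8 3)(1 10 9 13 12)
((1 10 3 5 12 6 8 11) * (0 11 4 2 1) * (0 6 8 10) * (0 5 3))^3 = ((0 11 6 10)(1 5 12 8 4 2))^3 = (0 10 6 11)(1 8)(2 12)(4 5)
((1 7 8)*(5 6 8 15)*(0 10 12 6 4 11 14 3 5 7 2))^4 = ((0 10 12 6 8 1 2)(3 5 4 11 14)(7 15))^4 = (15)(0 8 10 1 12 2 6)(3 14 11 4 5)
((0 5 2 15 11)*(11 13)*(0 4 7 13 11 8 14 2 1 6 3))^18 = (0 6 5 3 1)(2 11 7 8)(4 13 14 15)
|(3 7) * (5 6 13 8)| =4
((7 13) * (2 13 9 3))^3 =((2 13 7 9 3))^3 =(2 9 13 3 7)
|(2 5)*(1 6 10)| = |(1 6 10)(2 5)| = 6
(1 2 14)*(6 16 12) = (1 2 14)(6 16 12) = [0, 2, 14, 3, 4, 5, 16, 7, 8, 9, 10, 11, 6, 13, 1, 15, 12]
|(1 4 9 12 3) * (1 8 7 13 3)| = 4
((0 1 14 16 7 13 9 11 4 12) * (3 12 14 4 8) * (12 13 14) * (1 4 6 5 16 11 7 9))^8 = (0 12 4)(1 8 7 5 13 11 9 6 3 14 16)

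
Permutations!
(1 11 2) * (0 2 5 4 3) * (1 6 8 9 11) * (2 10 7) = (0 10 7 2 6 8 9 11 5 4 3) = [10, 1, 6, 0, 3, 4, 8, 2, 9, 11, 7, 5]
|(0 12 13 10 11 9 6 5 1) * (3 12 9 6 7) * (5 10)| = |(0 9 7 3 12 13 5 1)(6 10 11)| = 24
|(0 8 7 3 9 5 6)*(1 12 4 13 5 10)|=|(0 8 7 3 9 10 1 12 4 13 5 6)|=12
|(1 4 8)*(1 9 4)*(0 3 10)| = 3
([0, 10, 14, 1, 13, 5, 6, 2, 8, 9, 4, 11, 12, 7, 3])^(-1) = [0, 3, 7, 14, 10, 5, 6, 13, 8, 9, 1, 11, 12, 4, 2]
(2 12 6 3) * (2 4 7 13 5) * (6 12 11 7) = [0, 1, 11, 4, 6, 2, 3, 13, 8, 9, 10, 7, 12, 5] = (2 11 7 13 5)(3 4 6)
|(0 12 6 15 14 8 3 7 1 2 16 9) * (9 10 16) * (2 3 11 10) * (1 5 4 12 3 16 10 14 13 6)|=|(0 3 7 5 4 12 1 16 2 9)(6 15 13)(8 11 14)|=30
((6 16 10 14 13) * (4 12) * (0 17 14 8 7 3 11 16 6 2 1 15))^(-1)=(0 15 1 2 13 14 17)(3 7 8 10 16 11)(4 12)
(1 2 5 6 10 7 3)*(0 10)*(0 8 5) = [10, 2, 0, 1, 4, 6, 8, 3, 5, 9, 7] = (0 10 7 3 1 2)(5 6 8)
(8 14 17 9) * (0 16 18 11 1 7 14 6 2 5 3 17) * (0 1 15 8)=(0 16 18 11 15 8 6 2 5 3 17 9)(1 7 14)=[16, 7, 5, 17, 4, 3, 2, 14, 6, 0, 10, 15, 12, 13, 1, 8, 18, 9, 11]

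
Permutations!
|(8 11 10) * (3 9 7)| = |(3 9 7)(8 11 10)| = 3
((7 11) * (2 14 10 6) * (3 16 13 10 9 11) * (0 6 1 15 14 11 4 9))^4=((0 6 2 11 7 3 16 13 10 1 15 14)(4 9))^4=(0 7 10)(1 6 3)(2 16 15)(11 13 14)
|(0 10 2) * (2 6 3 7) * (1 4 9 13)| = 12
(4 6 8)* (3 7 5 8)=[0, 1, 2, 7, 6, 8, 3, 5, 4]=(3 7 5 8 4 6)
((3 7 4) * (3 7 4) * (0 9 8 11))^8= ((0 9 8 11)(3 4 7))^8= (11)(3 7 4)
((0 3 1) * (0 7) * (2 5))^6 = (0 1)(3 7)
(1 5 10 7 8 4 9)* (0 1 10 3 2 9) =(0 1 5 3 2 9 10 7 8 4) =[1, 5, 9, 2, 0, 3, 6, 8, 4, 10, 7]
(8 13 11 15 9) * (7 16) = (7 16)(8 13 11 15 9) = [0, 1, 2, 3, 4, 5, 6, 16, 13, 8, 10, 15, 12, 11, 14, 9, 7]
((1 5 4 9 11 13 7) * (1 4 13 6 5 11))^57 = ((1 11 6 5 13 7 4 9))^57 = (1 11 6 5 13 7 4 9)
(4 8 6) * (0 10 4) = [10, 1, 2, 3, 8, 5, 0, 7, 6, 9, 4] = (0 10 4 8 6)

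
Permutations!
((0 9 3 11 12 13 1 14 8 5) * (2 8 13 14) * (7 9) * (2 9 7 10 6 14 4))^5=(0 1 4 10 9 2 6 3 8 14 11 5 13 12)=((0 10 6 14 13 1 9 3 11 12 4 2 8 5))^5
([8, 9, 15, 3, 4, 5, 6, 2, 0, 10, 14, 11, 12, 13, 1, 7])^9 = [8, 9, 2, 3, 4, 5, 6, 7, 0, 10, 14, 11, 12, 13, 1, 15]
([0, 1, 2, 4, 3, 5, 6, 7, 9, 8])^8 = (9)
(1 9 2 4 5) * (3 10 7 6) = [0, 9, 4, 10, 5, 1, 3, 6, 8, 2, 7] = (1 9 2 4 5)(3 10 7 6)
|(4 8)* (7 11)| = 2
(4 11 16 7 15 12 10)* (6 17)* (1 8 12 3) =[0, 8, 2, 1, 11, 5, 17, 15, 12, 9, 4, 16, 10, 13, 14, 3, 7, 6] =(1 8 12 10 4 11 16 7 15 3)(6 17)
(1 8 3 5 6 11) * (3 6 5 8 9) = (1 9 3 8 6 11) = [0, 9, 2, 8, 4, 5, 11, 7, 6, 3, 10, 1]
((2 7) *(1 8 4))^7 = ((1 8 4)(2 7))^7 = (1 8 4)(2 7)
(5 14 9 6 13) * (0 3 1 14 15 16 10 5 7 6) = (0 3 1 14 9)(5 15 16 10)(6 13 7) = [3, 14, 2, 1, 4, 15, 13, 6, 8, 0, 5, 11, 12, 7, 9, 16, 10]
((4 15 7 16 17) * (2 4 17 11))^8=((17)(2 4 15 7 16 11))^8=(17)(2 15 16)(4 7 11)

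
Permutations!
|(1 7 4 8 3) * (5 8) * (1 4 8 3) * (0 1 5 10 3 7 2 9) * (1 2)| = 3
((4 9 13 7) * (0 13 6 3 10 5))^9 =(13)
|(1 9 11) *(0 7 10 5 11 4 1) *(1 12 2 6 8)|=|(0 7 10 5 11)(1 9 4 12 2 6 8)|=35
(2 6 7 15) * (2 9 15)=(2 6 7)(9 15)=[0, 1, 6, 3, 4, 5, 7, 2, 8, 15, 10, 11, 12, 13, 14, 9]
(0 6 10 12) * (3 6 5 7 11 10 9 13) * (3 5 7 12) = (0 7 11 10 3 6 9 13 5 12) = [7, 1, 2, 6, 4, 12, 9, 11, 8, 13, 3, 10, 0, 5]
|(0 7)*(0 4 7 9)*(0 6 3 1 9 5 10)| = 12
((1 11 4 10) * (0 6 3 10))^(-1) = (0 4 11 1 10 3 6)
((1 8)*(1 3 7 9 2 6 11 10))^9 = (11)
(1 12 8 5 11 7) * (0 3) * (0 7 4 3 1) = (0 1 12 8 5 11 4 3 7) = [1, 12, 2, 7, 3, 11, 6, 0, 5, 9, 10, 4, 8]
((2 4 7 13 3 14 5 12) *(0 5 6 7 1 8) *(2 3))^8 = (0 2 14)(1 7 12)(3 8 13)(4 6 5)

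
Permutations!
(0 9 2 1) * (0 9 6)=(0 6)(1 9 2)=[6, 9, 1, 3, 4, 5, 0, 7, 8, 2]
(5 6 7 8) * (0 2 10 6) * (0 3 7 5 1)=(0 2 10 6 5 3 7 8 1)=[2, 0, 10, 7, 4, 3, 5, 8, 1, 9, 6]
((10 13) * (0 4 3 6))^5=((0 4 3 6)(10 13))^5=(0 4 3 6)(10 13)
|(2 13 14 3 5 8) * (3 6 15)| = 8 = |(2 13 14 6 15 3 5 8)|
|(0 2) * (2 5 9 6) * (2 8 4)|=|(0 5 9 6 8 4 2)|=7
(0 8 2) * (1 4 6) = [8, 4, 0, 3, 6, 5, 1, 7, 2] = (0 8 2)(1 4 6)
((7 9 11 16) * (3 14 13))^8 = ((3 14 13)(7 9 11 16))^8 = (16)(3 13 14)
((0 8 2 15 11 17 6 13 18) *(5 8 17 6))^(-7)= (0 8 11 18 5 15 13 17 2 6)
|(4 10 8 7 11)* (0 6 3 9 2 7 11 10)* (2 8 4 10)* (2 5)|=|(0 6 3 9 8 11 10 4)(2 7 5)|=24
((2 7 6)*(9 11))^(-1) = ((2 7 6)(9 11))^(-1) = (2 6 7)(9 11)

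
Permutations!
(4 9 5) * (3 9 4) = (3 9 5) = [0, 1, 2, 9, 4, 3, 6, 7, 8, 5]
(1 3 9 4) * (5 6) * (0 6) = (0 6 5)(1 3 9 4) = [6, 3, 2, 9, 1, 0, 5, 7, 8, 4]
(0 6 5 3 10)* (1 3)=(0 6 5 1 3 10)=[6, 3, 2, 10, 4, 1, 5, 7, 8, 9, 0]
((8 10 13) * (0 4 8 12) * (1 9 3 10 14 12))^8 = ((0 4 8 14 12)(1 9 3 10 13))^8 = (0 14 4 12 8)(1 10 9 13 3)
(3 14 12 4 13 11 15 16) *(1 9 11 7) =(1 9 11 15 16 3 14 12 4 13 7) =[0, 9, 2, 14, 13, 5, 6, 1, 8, 11, 10, 15, 4, 7, 12, 16, 3]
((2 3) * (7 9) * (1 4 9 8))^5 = (9)(2 3)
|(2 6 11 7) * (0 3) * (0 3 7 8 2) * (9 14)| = |(0 7)(2 6 11 8)(9 14)| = 4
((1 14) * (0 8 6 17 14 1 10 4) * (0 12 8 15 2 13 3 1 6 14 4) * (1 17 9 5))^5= (0 17 10 3 14 13 8 2 12 15 4)(1 6 9 5)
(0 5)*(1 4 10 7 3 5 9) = [9, 4, 2, 5, 10, 0, 6, 3, 8, 1, 7] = (0 9 1 4 10 7 3 5)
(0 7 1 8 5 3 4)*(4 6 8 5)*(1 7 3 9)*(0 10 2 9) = [3, 5, 9, 6, 10, 0, 8, 7, 4, 1, 2] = (0 3 6 8 4 10 2 9 1 5)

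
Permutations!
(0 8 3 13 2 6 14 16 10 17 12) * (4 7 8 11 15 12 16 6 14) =(0 11 15 12)(2 14 6 4 7 8 3 13)(10 17 16) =[11, 1, 14, 13, 7, 5, 4, 8, 3, 9, 17, 15, 0, 2, 6, 12, 10, 16]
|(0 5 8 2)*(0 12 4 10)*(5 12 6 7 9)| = 12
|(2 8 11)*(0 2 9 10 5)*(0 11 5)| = |(0 2 8 5 11 9 10)| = 7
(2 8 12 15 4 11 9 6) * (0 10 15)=[10, 1, 8, 3, 11, 5, 2, 7, 12, 6, 15, 9, 0, 13, 14, 4]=(0 10 15 4 11 9 6 2 8 12)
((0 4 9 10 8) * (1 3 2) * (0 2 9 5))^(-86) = ((0 4 5)(1 3 9 10 8 2))^(-86) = (0 4 5)(1 8 9)(2 10 3)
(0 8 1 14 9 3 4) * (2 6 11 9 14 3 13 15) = [8, 3, 6, 4, 0, 5, 11, 7, 1, 13, 10, 9, 12, 15, 14, 2] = (0 8 1 3 4)(2 6 11 9 13 15)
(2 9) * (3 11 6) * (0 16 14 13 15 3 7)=(0 16 14 13 15 3 11 6 7)(2 9)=[16, 1, 9, 11, 4, 5, 7, 0, 8, 2, 10, 6, 12, 15, 13, 3, 14]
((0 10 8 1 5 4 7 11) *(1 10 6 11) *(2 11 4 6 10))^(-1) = (0 11 2 8 10)(1 7 4 6 5)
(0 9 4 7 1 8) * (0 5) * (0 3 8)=(0 9 4 7 1)(3 8 5)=[9, 0, 2, 8, 7, 3, 6, 1, 5, 4]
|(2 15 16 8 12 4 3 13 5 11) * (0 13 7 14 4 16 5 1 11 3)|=|(0 13 1 11 2 15 5 3 7 14 4)(8 12 16)|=33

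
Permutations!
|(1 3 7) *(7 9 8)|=|(1 3 9 8 7)|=5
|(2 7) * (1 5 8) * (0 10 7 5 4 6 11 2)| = 21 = |(0 10 7)(1 4 6 11 2 5 8)|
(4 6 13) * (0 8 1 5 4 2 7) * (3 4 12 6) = (0 8 1 5 12 6 13 2 7)(3 4) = [8, 5, 7, 4, 3, 12, 13, 0, 1, 9, 10, 11, 6, 2]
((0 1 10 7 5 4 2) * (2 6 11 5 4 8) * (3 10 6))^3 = (0 11 2 6 8 1 5)(3 4 7 10)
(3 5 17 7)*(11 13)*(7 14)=[0, 1, 2, 5, 4, 17, 6, 3, 8, 9, 10, 13, 12, 11, 7, 15, 16, 14]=(3 5 17 14 7)(11 13)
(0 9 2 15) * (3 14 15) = (0 9 2 3 14 15) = [9, 1, 3, 14, 4, 5, 6, 7, 8, 2, 10, 11, 12, 13, 15, 0]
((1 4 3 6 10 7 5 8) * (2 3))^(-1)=(1 8 5 7 10 6 3 2 4)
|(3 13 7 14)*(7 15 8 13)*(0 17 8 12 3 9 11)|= |(0 17 8 13 15 12 3 7 14 9 11)|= 11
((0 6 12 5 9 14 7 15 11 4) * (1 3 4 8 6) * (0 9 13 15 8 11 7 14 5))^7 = ((0 1 3 4 9 5 13 15 7 8 6 12))^7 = (0 15 3 8 9 12 13 1 7 4 6 5)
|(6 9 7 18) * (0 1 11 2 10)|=20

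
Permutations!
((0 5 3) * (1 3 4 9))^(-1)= ((0 5 4 9 1 3))^(-1)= (0 3 1 9 4 5)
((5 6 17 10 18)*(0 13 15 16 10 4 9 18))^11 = ((0 13 15 16 10)(4 9 18 5 6 17))^11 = (0 13 15 16 10)(4 17 6 5 18 9)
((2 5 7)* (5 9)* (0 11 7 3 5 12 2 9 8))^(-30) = (0 2 9 11 8 12 7)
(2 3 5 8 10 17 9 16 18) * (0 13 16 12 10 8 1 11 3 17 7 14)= (0 13 16 18 2 17 9 12 10 7 14)(1 11 3 5)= [13, 11, 17, 5, 4, 1, 6, 14, 8, 12, 7, 3, 10, 16, 0, 15, 18, 9, 2]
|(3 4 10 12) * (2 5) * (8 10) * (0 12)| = |(0 12 3 4 8 10)(2 5)| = 6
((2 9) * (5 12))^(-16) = ((2 9)(5 12))^(-16) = (12)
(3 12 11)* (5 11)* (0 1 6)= (0 1 6)(3 12 5 11)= [1, 6, 2, 12, 4, 11, 0, 7, 8, 9, 10, 3, 5]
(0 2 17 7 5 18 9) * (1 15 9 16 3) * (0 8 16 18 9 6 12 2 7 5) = [7, 15, 17, 1, 4, 9, 12, 0, 16, 8, 10, 11, 2, 13, 14, 6, 3, 5, 18] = (18)(0 7)(1 15 6 12 2 17 5 9 8 16 3)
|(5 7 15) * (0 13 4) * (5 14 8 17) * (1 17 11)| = 24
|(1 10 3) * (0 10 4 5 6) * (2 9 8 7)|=|(0 10 3 1 4 5 6)(2 9 8 7)|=28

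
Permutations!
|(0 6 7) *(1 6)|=|(0 1 6 7)|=4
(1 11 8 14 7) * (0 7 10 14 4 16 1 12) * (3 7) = (0 3 7 12)(1 11 8 4 16)(10 14) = [3, 11, 2, 7, 16, 5, 6, 12, 4, 9, 14, 8, 0, 13, 10, 15, 1]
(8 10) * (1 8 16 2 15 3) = (1 8 10 16 2 15 3) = [0, 8, 15, 1, 4, 5, 6, 7, 10, 9, 16, 11, 12, 13, 14, 3, 2]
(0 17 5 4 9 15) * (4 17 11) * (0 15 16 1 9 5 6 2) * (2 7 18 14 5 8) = (0 11 4 8 2)(1 9 16)(5 17 6 7 18 14) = [11, 9, 0, 3, 8, 17, 7, 18, 2, 16, 10, 4, 12, 13, 5, 15, 1, 6, 14]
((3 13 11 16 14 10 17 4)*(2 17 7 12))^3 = ((2 17 4 3 13 11 16 14 10 7 12))^3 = (2 3 16 7 17 13 14 12 4 11 10)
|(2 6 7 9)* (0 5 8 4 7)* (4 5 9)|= |(0 9 2 6)(4 7)(5 8)|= 4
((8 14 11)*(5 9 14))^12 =((5 9 14 11 8))^12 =(5 14 8 9 11)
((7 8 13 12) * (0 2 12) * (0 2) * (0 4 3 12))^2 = ((0 4 3 12 7 8 13 2))^2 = (0 3 7 13)(2 4 12 8)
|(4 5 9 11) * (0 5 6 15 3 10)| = 9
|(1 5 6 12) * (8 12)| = 5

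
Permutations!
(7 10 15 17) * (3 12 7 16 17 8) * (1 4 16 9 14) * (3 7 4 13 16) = (1 13 16 17 9 14)(3 12 4)(7 10 15 8) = [0, 13, 2, 12, 3, 5, 6, 10, 7, 14, 15, 11, 4, 16, 1, 8, 17, 9]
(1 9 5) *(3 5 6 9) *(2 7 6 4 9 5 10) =(1 3 10 2 7 6 5)(4 9) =[0, 3, 7, 10, 9, 1, 5, 6, 8, 4, 2]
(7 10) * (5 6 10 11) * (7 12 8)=[0, 1, 2, 3, 4, 6, 10, 11, 7, 9, 12, 5, 8]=(5 6 10 12 8 7 11)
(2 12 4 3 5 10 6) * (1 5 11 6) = (1 5 10)(2 12 4 3 11 6) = [0, 5, 12, 11, 3, 10, 2, 7, 8, 9, 1, 6, 4]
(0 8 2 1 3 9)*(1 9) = (0 8 2 9)(1 3) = [8, 3, 9, 1, 4, 5, 6, 7, 2, 0]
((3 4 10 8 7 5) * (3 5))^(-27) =(3 8 4 7 10)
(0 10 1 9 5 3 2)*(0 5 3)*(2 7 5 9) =[10, 2, 9, 7, 4, 0, 6, 5, 8, 3, 1] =(0 10 1 2 9 3 7 5)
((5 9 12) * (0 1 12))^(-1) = (0 9 5 12 1)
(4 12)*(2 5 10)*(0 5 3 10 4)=(0 5 4 12)(2 3 10)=[5, 1, 3, 10, 12, 4, 6, 7, 8, 9, 2, 11, 0]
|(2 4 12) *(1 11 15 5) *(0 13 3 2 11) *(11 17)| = 11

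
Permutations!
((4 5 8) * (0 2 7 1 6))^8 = (0 1 2 6 7)(4 8 5)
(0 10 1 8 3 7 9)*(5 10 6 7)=(0 6 7 9)(1 8 3 5 10)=[6, 8, 2, 5, 4, 10, 7, 9, 3, 0, 1]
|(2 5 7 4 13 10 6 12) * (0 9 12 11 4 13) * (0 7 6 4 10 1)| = |(0 9 12 2 5 6 11 10 4 7 13 1)| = 12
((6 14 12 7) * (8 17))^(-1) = (6 7 12 14)(8 17)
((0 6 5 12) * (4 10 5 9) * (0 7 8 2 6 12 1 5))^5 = (0 6 12 9 7 4 8 10 2)(1 5)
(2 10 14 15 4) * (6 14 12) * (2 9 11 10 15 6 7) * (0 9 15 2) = (0 9 11 10 12 7)(4 15)(6 14) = [9, 1, 2, 3, 15, 5, 14, 0, 8, 11, 12, 10, 7, 13, 6, 4]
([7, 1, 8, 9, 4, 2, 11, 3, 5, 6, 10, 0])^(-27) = (0 9)(3 11)(6 7)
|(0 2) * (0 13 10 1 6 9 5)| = 8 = |(0 2 13 10 1 6 9 5)|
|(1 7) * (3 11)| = 2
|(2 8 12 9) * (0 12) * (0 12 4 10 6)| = 4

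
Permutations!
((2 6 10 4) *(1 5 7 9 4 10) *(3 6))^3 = (10)(1 9 3 5 4 6 7 2)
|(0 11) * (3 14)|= |(0 11)(3 14)|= 2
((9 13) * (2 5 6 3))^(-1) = ((2 5 6 3)(9 13))^(-1) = (2 3 6 5)(9 13)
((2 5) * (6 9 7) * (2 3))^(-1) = (2 3 5)(6 7 9)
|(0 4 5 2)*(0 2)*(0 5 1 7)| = |(0 4 1 7)| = 4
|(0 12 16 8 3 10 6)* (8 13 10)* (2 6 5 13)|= 30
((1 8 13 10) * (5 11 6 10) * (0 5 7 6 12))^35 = ((0 5 11 12)(1 8 13 7 6 10))^35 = (0 12 11 5)(1 10 6 7 13 8)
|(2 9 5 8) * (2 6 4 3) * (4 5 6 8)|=|(2 9 6 5 4 3)|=6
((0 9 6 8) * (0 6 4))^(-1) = ((0 9 4)(6 8))^(-1) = (0 4 9)(6 8)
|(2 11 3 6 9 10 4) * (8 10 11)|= 4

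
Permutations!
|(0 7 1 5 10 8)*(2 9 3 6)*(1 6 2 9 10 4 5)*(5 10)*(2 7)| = 12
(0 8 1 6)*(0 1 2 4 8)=(1 6)(2 4 8)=[0, 6, 4, 3, 8, 5, 1, 7, 2]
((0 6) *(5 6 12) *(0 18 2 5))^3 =(0 12)(2 18 6 5)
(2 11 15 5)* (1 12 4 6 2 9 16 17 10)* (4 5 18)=[0, 12, 11, 3, 6, 9, 2, 7, 8, 16, 1, 15, 5, 13, 14, 18, 17, 10, 4]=(1 12 5 9 16 17 10)(2 11 15 18 4 6)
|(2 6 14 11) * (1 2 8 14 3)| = |(1 2 6 3)(8 14 11)| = 12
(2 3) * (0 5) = [5, 1, 3, 2, 4, 0] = (0 5)(2 3)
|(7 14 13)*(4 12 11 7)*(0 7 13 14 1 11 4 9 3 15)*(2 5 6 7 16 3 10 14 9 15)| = 66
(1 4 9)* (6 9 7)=(1 4 7 6 9)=[0, 4, 2, 3, 7, 5, 9, 6, 8, 1]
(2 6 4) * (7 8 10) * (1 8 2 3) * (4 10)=(1 8 4 3)(2 6 10 7)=[0, 8, 6, 1, 3, 5, 10, 2, 4, 9, 7]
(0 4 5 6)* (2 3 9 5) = (0 4 2 3 9 5 6) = [4, 1, 3, 9, 2, 6, 0, 7, 8, 5]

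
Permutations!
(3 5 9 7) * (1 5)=[0, 5, 2, 1, 4, 9, 6, 3, 8, 7]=(1 5 9 7 3)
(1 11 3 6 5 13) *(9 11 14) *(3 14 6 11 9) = (1 6 5 13)(3 11 14) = [0, 6, 2, 11, 4, 13, 5, 7, 8, 9, 10, 14, 12, 1, 3]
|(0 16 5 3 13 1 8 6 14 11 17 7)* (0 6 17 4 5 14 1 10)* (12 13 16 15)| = 30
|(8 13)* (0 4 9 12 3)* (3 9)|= |(0 4 3)(8 13)(9 12)|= 6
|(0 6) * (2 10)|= 2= |(0 6)(2 10)|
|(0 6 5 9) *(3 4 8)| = 12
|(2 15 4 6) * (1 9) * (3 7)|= 4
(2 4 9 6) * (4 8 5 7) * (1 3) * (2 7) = (1 3)(2 8 5)(4 9 6 7) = [0, 3, 8, 1, 9, 2, 7, 4, 5, 6]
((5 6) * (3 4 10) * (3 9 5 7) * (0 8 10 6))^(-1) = (0 5 9 10 8)(3 7 6 4)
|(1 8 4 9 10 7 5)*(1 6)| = |(1 8 4 9 10 7 5 6)| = 8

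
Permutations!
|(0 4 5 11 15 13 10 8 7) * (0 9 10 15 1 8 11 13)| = |(0 4 5 13 15)(1 8 7 9 10 11)| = 30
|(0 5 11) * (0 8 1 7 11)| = 4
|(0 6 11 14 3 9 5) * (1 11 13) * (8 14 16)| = 11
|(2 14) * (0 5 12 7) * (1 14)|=|(0 5 12 7)(1 14 2)|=12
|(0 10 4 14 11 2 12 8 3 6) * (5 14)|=11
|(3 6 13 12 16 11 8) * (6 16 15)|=4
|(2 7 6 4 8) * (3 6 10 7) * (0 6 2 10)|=|(0 6 4 8 10 7)(2 3)|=6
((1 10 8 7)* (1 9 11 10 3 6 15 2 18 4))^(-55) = ((1 3 6 15 2 18 4)(7 9 11 10 8))^(-55) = (1 3 6 15 2 18 4)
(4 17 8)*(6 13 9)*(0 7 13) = (0 7 13 9 6)(4 17 8) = [7, 1, 2, 3, 17, 5, 0, 13, 4, 6, 10, 11, 12, 9, 14, 15, 16, 8]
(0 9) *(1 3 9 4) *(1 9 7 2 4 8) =(0 8 1 3 7 2 4 9) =[8, 3, 4, 7, 9, 5, 6, 2, 1, 0]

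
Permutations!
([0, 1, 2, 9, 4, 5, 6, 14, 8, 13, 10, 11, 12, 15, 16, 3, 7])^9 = (16)(3 9 13 15)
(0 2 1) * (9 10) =(0 2 1)(9 10) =[2, 0, 1, 3, 4, 5, 6, 7, 8, 10, 9]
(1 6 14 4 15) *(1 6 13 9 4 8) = (1 13 9 4 15 6 14 8) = [0, 13, 2, 3, 15, 5, 14, 7, 1, 4, 10, 11, 12, 9, 8, 6]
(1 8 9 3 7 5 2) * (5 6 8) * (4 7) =(1 5 2)(3 4 7 6 8 9) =[0, 5, 1, 4, 7, 2, 8, 6, 9, 3]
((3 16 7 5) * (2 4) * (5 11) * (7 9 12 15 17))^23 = ((2 4)(3 16 9 12 15 17 7 11 5))^23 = (2 4)(3 17 16 7 9 11 12 5 15)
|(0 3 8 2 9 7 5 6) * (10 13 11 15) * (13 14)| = 40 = |(0 3 8 2 9 7 5 6)(10 14 13 11 15)|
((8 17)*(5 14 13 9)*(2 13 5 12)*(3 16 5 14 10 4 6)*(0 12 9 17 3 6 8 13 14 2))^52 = ((0 12)(2 14)(3 16 5 10 4 8)(13 17))^52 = (17)(3 4 5)(8 10 16)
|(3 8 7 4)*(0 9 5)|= |(0 9 5)(3 8 7 4)|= 12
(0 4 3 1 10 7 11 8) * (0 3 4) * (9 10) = (1 9 10 7 11 8 3) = [0, 9, 2, 1, 4, 5, 6, 11, 3, 10, 7, 8]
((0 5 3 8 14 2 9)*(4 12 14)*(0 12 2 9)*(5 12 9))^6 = (0 4 3 14)(2 8 5 12)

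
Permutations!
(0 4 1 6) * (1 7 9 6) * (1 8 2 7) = (0 4 1 8 2 7 9 6) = [4, 8, 7, 3, 1, 5, 0, 9, 2, 6]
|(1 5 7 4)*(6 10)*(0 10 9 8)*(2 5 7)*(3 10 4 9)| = |(0 4 1 7 9 8)(2 5)(3 10 6)| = 6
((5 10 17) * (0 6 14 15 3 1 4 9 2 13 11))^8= (0 2 1 14 11 9 3 6 13 4 15)(5 17 10)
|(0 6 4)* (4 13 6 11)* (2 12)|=6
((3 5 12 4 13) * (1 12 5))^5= ((1 12 4 13 3))^5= (13)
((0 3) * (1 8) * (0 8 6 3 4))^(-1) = (0 4)(1 8 3 6)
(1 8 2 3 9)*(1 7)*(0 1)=(0 1 8 2 3 9 7)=[1, 8, 3, 9, 4, 5, 6, 0, 2, 7]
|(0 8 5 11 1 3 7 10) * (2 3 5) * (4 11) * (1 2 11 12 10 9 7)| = 10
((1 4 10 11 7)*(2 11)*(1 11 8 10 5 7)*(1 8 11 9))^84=((1 4 5 7 9)(2 11 8 10))^84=(11)(1 9 7 5 4)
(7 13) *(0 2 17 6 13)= (0 2 17 6 13 7)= [2, 1, 17, 3, 4, 5, 13, 0, 8, 9, 10, 11, 12, 7, 14, 15, 16, 6]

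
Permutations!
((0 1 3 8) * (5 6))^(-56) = ((0 1 3 8)(5 6))^(-56) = (8)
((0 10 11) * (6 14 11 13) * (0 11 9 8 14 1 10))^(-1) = (1 6 13 10)(8 9 14)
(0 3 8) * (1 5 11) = [3, 5, 2, 8, 4, 11, 6, 7, 0, 9, 10, 1] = (0 3 8)(1 5 11)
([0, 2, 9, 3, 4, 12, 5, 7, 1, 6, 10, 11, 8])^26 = (1 12 6 2 8 5 9)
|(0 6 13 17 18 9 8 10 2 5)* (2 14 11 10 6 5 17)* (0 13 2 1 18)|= |(0 5 13 1 18 9 8 6 2 17)(10 14 11)|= 30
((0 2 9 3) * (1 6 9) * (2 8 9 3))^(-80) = (0 1 8 6 9 3 2)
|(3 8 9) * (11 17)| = |(3 8 9)(11 17)| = 6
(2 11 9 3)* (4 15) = (2 11 9 3)(4 15) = [0, 1, 11, 2, 15, 5, 6, 7, 8, 3, 10, 9, 12, 13, 14, 4]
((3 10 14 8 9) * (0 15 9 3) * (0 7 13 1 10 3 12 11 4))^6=(0 10)(1 4)(7 12)(8 9)(11 13)(14 15)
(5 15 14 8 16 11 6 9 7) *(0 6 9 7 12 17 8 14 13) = (0 6 7 5 15 13)(8 16 11 9 12 17) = [6, 1, 2, 3, 4, 15, 7, 5, 16, 12, 10, 9, 17, 0, 14, 13, 11, 8]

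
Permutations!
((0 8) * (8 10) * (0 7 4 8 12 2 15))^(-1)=((0 10 12 2 15)(4 8 7))^(-1)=(0 15 2 12 10)(4 7 8)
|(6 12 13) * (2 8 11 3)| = 12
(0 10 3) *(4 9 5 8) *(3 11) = [10, 1, 2, 0, 9, 8, 6, 7, 4, 5, 11, 3] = (0 10 11 3)(4 9 5 8)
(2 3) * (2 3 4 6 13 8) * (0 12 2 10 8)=(0 12 2 4 6 13)(8 10)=[12, 1, 4, 3, 6, 5, 13, 7, 10, 9, 8, 11, 2, 0]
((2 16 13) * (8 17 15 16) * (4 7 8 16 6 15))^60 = (17)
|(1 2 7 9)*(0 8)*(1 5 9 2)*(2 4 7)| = |(0 8)(4 7)(5 9)| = 2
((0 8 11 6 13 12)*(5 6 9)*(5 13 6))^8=(0 11 13)(8 9 12)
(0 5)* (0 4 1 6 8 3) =(0 5 4 1 6 8 3) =[5, 6, 2, 0, 1, 4, 8, 7, 3]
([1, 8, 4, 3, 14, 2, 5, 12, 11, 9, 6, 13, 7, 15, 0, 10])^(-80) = [13, 15, 1, 3, 8, 0, 14, 7, 10, 9, 4, 6, 12, 5, 11, 2]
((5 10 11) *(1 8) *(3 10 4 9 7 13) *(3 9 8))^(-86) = (1 4 11 3 8 5 10)(7 13 9)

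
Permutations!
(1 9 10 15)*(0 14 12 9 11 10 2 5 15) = (0 14 12 9 2 5 15 1 11 10) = [14, 11, 5, 3, 4, 15, 6, 7, 8, 2, 0, 10, 9, 13, 12, 1]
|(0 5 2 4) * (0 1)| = 5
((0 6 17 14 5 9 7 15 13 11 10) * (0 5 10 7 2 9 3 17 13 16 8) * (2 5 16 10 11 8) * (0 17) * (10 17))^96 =((0 6 13 8 10 16 2 9 5 3)(7 15 17 14 11))^96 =(0 2 13 5 10)(3 16 6 9 8)(7 15 17 14 11)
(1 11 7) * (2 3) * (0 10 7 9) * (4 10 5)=(0 5 4 10 7 1 11 9)(2 3)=[5, 11, 3, 2, 10, 4, 6, 1, 8, 0, 7, 9]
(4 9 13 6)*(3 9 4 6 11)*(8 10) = (3 9 13 11)(8 10) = [0, 1, 2, 9, 4, 5, 6, 7, 10, 13, 8, 3, 12, 11]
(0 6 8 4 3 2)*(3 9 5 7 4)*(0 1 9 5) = [6, 9, 1, 2, 5, 7, 8, 4, 3, 0] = (0 6 8 3 2 1 9)(4 5 7)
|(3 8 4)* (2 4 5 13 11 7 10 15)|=10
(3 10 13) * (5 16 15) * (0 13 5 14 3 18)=(0 13 18)(3 10 5 16 15 14)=[13, 1, 2, 10, 4, 16, 6, 7, 8, 9, 5, 11, 12, 18, 3, 14, 15, 17, 0]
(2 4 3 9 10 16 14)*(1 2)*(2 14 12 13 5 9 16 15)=(1 14)(2 4 3 16 12 13 5 9 10 15)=[0, 14, 4, 16, 3, 9, 6, 7, 8, 10, 15, 11, 13, 5, 1, 2, 12]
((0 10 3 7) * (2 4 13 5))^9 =(0 10 3 7)(2 4 13 5)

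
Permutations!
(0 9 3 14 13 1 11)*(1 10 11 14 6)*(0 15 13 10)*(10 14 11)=[9, 11, 2, 6, 4, 5, 1, 7, 8, 3, 10, 15, 12, 0, 14, 13]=(0 9 3 6 1 11 15 13)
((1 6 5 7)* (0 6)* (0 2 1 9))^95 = (9)(1 2)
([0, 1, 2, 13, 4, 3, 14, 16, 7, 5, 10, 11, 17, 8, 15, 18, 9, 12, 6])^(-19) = [0, 1, 2, 8, 4, 13, 14, 9, 16, 3, 10, 11, 17, 7, 15, 18, 5, 12, 6]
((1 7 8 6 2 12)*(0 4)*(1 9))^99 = (0 4)(1 7 8 6 2 12 9)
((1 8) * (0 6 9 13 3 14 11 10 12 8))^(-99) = (14)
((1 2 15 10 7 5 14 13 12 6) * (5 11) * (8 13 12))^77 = (1 14 7 2 12 11 15 6 5 10)(8 13)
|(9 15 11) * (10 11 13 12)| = 6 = |(9 15 13 12 10 11)|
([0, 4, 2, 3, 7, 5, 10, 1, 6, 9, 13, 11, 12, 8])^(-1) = (1 7 4)(6 8 13 10)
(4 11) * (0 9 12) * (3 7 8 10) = (0 9 12)(3 7 8 10)(4 11) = [9, 1, 2, 7, 11, 5, 6, 8, 10, 12, 3, 4, 0]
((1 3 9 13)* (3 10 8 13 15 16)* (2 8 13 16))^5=(1 13 10)(2 15 9 3 16 8)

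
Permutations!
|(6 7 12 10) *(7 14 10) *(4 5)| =6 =|(4 5)(6 14 10)(7 12)|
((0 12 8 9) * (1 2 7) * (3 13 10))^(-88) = (1 7 2)(3 10 13)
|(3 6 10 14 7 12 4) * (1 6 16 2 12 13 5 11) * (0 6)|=|(0 6 10 14 7 13 5 11 1)(2 12 4 3 16)|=45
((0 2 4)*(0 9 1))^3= (0 9 2 1 4)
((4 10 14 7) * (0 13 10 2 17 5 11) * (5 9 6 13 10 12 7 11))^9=((0 10 14 11)(2 17 9 6 13 12 7 4))^9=(0 10 14 11)(2 17 9 6 13 12 7 4)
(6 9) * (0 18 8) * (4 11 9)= [18, 1, 2, 3, 11, 5, 4, 7, 0, 6, 10, 9, 12, 13, 14, 15, 16, 17, 8]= (0 18 8)(4 11 9 6)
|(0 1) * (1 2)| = |(0 2 1)| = 3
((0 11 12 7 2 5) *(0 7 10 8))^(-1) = ((0 11 12 10 8)(2 5 7))^(-1) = (0 8 10 12 11)(2 7 5)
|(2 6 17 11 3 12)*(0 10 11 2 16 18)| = 21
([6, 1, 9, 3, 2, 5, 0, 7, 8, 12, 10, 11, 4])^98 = (2 12)(4 9)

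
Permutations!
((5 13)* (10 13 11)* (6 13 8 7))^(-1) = (5 13 6 7 8 10 11)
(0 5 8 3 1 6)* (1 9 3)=(0 5 8 1 6)(3 9)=[5, 6, 2, 9, 4, 8, 0, 7, 1, 3]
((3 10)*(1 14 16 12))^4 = ((1 14 16 12)(3 10))^4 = (16)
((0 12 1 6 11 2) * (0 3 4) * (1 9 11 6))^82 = ((0 12 9 11 2 3 4))^82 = (0 3 11 12 4 2 9)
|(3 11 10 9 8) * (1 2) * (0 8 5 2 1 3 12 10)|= |(0 8 12 10 9 5 2 3 11)|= 9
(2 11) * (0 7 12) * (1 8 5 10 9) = (0 7 12)(1 8 5 10 9)(2 11) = [7, 8, 11, 3, 4, 10, 6, 12, 5, 1, 9, 2, 0]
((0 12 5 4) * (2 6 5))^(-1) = ((0 12 2 6 5 4))^(-1) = (0 4 5 6 2 12)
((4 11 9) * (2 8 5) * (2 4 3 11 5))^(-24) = ((2 8)(3 11 9)(4 5))^(-24) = (11)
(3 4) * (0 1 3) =(0 1 3 4) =[1, 3, 2, 4, 0]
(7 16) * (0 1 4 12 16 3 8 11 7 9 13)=(0 1 4 12 16 9 13)(3 8 11 7)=[1, 4, 2, 8, 12, 5, 6, 3, 11, 13, 10, 7, 16, 0, 14, 15, 9]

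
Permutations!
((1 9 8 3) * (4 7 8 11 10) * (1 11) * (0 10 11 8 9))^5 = (11)(0 1 9 7 4 10)(3 8)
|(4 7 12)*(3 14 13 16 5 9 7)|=9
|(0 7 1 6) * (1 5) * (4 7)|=6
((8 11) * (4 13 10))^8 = ((4 13 10)(8 11))^8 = (4 10 13)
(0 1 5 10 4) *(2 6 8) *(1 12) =(0 12 1 5 10 4)(2 6 8) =[12, 5, 6, 3, 0, 10, 8, 7, 2, 9, 4, 11, 1]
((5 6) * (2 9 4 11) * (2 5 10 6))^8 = (2 11 9 5 4)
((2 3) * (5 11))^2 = ((2 3)(5 11))^2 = (11)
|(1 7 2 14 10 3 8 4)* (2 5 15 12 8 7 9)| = |(1 9 2 14 10 3 7 5 15 12 8 4)| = 12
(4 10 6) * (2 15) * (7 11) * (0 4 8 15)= (0 4 10 6 8 15 2)(7 11)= [4, 1, 0, 3, 10, 5, 8, 11, 15, 9, 6, 7, 12, 13, 14, 2]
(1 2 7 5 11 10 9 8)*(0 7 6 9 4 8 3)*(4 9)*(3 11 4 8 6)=[7, 2, 3, 0, 6, 4, 8, 5, 1, 11, 9, 10]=(0 7 5 4 6 8 1 2 3)(9 11 10)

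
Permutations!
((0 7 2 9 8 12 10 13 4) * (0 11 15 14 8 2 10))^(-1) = (0 12 8 14 15 11 4 13 10 7)(2 9)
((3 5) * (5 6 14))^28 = (14)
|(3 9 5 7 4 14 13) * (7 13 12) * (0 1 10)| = |(0 1 10)(3 9 5 13)(4 14 12 7)| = 12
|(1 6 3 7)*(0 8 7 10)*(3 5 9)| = 9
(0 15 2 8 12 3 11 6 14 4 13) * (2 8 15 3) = (0 3 11 6 14 4 13)(2 15 8 12) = [3, 1, 15, 11, 13, 5, 14, 7, 12, 9, 10, 6, 2, 0, 4, 8]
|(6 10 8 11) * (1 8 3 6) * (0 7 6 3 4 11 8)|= 7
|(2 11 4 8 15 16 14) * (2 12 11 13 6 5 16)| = 11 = |(2 13 6 5 16 14 12 11 4 8 15)|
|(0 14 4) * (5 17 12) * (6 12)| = |(0 14 4)(5 17 6 12)| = 12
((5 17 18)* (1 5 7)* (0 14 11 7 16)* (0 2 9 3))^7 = ((0 14 11 7 1 5 17 18 16 2 9 3))^7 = (0 18 11 2 1 3 17 14 16 7 9 5)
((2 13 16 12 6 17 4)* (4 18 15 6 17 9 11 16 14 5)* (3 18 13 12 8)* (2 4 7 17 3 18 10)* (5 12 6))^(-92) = (2 16 5 14)(3 9 18 17)(6 8 7 12)(10 11 15 13)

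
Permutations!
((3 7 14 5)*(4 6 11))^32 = ((3 7 14 5)(4 6 11))^32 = (14)(4 11 6)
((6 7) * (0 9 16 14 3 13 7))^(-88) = (16)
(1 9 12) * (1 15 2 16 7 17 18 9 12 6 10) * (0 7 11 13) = (0 7 17 18 9 6 10 1 12 15 2 16 11 13) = [7, 12, 16, 3, 4, 5, 10, 17, 8, 6, 1, 13, 15, 0, 14, 2, 11, 18, 9]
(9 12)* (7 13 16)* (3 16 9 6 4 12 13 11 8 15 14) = [0, 1, 2, 16, 12, 5, 4, 11, 15, 13, 10, 8, 6, 9, 3, 14, 7] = (3 16 7 11 8 15 14)(4 12 6)(9 13)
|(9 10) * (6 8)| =|(6 8)(9 10)| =2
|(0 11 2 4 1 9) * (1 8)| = |(0 11 2 4 8 1 9)| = 7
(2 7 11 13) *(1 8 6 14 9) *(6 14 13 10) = (1 8 14 9)(2 7 11 10 6 13) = [0, 8, 7, 3, 4, 5, 13, 11, 14, 1, 6, 10, 12, 2, 9]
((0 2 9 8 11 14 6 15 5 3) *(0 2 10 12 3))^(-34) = ((0 10 12 3 2 9 8 11 14 6 15 5))^(-34) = (0 12 2 8 14 15)(3 9 11 6 5 10)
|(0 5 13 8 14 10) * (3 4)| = 6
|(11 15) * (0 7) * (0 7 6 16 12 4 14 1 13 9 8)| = 10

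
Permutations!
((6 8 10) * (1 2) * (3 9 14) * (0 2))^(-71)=((0 2 1)(3 9 14)(6 8 10))^(-71)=(0 2 1)(3 9 14)(6 8 10)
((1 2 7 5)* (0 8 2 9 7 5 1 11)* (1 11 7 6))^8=(0 2 7)(1 6 9)(5 11 8)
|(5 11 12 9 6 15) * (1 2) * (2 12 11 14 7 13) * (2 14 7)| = |(1 12 9 6 15 5 7 13 14 2)| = 10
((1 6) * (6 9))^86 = (1 6 9)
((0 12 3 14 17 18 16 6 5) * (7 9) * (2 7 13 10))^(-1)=(0 5 6 16 18 17 14 3 12)(2 10 13 9 7)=((0 12 3 14 17 18 16 6 5)(2 7 9 13 10))^(-1)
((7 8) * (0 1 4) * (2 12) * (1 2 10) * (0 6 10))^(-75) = ((0 2 12)(1 4 6 10)(7 8))^(-75) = (12)(1 4 6 10)(7 8)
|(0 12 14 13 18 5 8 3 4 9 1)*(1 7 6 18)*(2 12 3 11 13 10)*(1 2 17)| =17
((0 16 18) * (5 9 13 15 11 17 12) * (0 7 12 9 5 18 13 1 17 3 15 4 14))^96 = (18)(0 16 13 4 14) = ((0 16 13 4 14)(1 17 9)(3 15 11)(7 12 18))^96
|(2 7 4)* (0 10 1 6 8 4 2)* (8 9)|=14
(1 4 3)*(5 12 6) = [0, 4, 2, 1, 3, 12, 5, 7, 8, 9, 10, 11, 6] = (1 4 3)(5 12 6)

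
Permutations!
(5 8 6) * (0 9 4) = (0 9 4)(5 8 6) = [9, 1, 2, 3, 0, 8, 5, 7, 6, 4]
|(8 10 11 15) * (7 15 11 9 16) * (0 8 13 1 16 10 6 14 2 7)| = 10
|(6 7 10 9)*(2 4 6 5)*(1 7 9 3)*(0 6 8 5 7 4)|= 11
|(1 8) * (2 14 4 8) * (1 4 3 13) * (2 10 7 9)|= 8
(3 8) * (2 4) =(2 4)(3 8) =[0, 1, 4, 8, 2, 5, 6, 7, 3]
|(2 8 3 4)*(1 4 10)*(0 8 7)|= 8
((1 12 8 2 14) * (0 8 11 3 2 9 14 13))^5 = ((0 8 9 14 1 12 11 3 2 13))^5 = (0 12)(1 13)(2 14)(3 9)(8 11)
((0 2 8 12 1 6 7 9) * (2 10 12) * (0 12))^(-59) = ((0 10)(1 6 7 9 12)(2 8))^(-59) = (0 10)(1 6 7 9 12)(2 8)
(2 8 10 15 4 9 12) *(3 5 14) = [0, 1, 8, 5, 9, 14, 6, 7, 10, 12, 15, 11, 2, 13, 3, 4] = (2 8 10 15 4 9 12)(3 5 14)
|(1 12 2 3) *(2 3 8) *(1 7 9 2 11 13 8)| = |(1 12 3 7 9 2)(8 11 13)| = 6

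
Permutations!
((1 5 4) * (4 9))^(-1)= (1 4 9 5)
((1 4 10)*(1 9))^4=((1 4 10 9))^4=(10)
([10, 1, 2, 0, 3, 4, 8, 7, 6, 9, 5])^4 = (0 3 4 5 10)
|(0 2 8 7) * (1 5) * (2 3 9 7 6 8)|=|(0 3 9 7)(1 5)(6 8)|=4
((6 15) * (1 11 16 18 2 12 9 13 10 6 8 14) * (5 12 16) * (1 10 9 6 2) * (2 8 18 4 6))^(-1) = ((1 11 5 12 2 16 4 6 15 18)(8 14 10)(9 13))^(-1) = (1 18 15 6 4 16 2 12 5 11)(8 10 14)(9 13)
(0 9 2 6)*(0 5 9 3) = (0 3)(2 6 5 9) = [3, 1, 6, 0, 4, 9, 5, 7, 8, 2]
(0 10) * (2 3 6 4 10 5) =(0 5 2 3 6 4 10) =[5, 1, 3, 6, 10, 2, 4, 7, 8, 9, 0]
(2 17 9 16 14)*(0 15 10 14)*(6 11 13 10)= (0 15 6 11 13 10 14 2 17 9 16)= [15, 1, 17, 3, 4, 5, 11, 7, 8, 16, 14, 13, 12, 10, 2, 6, 0, 9]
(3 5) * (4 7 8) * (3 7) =(3 5 7 8 4) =[0, 1, 2, 5, 3, 7, 6, 8, 4]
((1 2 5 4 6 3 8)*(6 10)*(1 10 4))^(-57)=((1 2 5)(3 8 10 6))^(-57)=(3 6 10 8)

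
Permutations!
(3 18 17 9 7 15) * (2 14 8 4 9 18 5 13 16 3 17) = (2 14 8 4 9 7 15 17 18)(3 5 13 16) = [0, 1, 14, 5, 9, 13, 6, 15, 4, 7, 10, 11, 12, 16, 8, 17, 3, 18, 2]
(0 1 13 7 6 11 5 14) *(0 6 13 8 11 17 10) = (0 1 8 11 5 14 6 17 10)(7 13) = [1, 8, 2, 3, 4, 14, 17, 13, 11, 9, 0, 5, 12, 7, 6, 15, 16, 10]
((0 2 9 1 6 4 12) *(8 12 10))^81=(12)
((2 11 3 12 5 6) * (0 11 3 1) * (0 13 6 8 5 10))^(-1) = (0 10 12 3 2 6 13 1 11)(5 8)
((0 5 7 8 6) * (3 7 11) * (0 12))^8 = ((0 5 11 3 7 8 6 12))^8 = (12)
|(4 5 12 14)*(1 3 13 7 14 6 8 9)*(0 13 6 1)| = 12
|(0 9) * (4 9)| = 3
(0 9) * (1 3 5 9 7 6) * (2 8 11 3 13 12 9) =(0 7 6 1 13 12 9)(2 8 11 3 5) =[7, 13, 8, 5, 4, 2, 1, 6, 11, 0, 10, 3, 9, 12]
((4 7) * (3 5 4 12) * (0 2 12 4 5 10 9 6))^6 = ((0 2 12 3 10 9 6)(4 7))^6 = (0 6 9 10 3 12 2)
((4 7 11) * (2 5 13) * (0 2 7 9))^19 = ((0 2 5 13 7 11 4 9))^19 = (0 13 4 2 7 9 5 11)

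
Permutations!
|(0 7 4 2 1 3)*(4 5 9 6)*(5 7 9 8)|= |(0 9 6 4 2 1 3)(5 8)|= 14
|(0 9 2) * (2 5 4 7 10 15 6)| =9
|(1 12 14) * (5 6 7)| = 3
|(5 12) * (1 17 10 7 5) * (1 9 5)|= |(1 17 10 7)(5 12 9)|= 12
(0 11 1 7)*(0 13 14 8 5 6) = (0 11 1 7 13 14 8 5 6) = [11, 7, 2, 3, 4, 6, 0, 13, 5, 9, 10, 1, 12, 14, 8]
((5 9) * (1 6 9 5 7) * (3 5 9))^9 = ((1 6 3 5 9 7))^9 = (1 5)(3 7)(6 9)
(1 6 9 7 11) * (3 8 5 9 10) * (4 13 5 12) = [0, 6, 2, 8, 13, 9, 10, 11, 12, 7, 3, 1, 4, 5] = (1 6 10 3 8 12 4 13 5 9 7 11)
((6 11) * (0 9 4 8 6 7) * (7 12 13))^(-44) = (0 9 4 8 6 11 12 13 7)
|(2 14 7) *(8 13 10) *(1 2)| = |(1 2 14 7)(8 13 10)| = 12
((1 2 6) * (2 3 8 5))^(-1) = (1 6 2 5 8 3)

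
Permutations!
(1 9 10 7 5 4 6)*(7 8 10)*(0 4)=(0 4 6 1 9 7 5)(8 10)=[4, 9, 2, 3, 6, 0, 1, 5, 10, 7, 8]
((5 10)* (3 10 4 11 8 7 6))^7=((3 10 5 4 11 8 7 6))^7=(3 6 7 8 11 4 5 10)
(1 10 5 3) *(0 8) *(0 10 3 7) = [8, 3, 2, 1, 4, 7, 6, 0, 10, 9, 5] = (0 8 10 5 7)(1 3)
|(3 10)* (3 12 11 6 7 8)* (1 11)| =|(1 11 6 7 8 3 10 12)| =8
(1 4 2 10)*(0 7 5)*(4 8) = (0 7 5)(1 8 4 2 10) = [7, 8, 10, 3, 2, 0, 6, 5, 4, 9, 1]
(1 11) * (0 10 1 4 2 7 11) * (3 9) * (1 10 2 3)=(0 2 7 11 4 3 9 1)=[2, 0, 7, 9, 3, 5, 6, 11, 8, 1, 10, 4]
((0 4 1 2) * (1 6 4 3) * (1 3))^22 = ((0 1 2)(4 6))^22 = (6)(0 1 2)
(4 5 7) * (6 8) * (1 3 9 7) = (1 3 9 7 4 5)(6 8) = [0, 3, 2, 9, 5, 1, 8, 4, 6, 7]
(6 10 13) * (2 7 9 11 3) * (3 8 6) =[0, 1, 7, 2, 4, 5, 10, 9, 6, 11, 13, 8, 12, 3] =(2 7 9 11 8 6 10 13 3)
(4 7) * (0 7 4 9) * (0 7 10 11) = [10, 1, 2, 3, 4, 5, 6, 9, 8, 7, 11, 0] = (0 10 11)(7 9)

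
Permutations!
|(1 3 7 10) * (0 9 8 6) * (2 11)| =4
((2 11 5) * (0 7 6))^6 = ((0 7 6)(2 11 5))^6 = (11)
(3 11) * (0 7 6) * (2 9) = (0 7 6)(2 9)(3 11) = [7, 1, 9, 11, 4, 5, 0, 6, 8, 2, 10, 3]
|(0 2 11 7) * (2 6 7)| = 6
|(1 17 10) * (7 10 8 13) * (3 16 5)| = 6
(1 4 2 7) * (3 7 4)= (1 3 7)(2 4)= [0, 3, 4, 7, 2, 5, 6, 1]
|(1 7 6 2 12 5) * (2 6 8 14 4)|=8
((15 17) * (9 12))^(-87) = ((9 12)(15 17))^(-87) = (9 12)(15 17)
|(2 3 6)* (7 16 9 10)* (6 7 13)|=|(2 3 7 16 9 10 13 6)|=8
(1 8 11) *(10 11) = (1 8 10 11) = [0, 8, 2, 3, 4, 5, 6, 7, 10, 9, 11, 1]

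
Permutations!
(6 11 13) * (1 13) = [0, 13, 2, 3, 4, 5, 11, 7, 8, 9, 10, 1, 12, 6] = (1 13 6 11)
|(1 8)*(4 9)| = |(1 8)(4 9)| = 2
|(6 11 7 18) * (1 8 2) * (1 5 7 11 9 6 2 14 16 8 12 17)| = |(1 12 17)(2 5 7 18)(6 9)(8 14 16)| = 12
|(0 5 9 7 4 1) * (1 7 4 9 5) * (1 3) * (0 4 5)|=|(0 3 1 4 7 9 5)|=7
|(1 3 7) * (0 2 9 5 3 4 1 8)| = 14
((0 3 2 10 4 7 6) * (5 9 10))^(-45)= (10)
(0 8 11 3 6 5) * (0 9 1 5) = (0 8 11 3 6)(1 5 9) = [8, 5, 2, 6, 4, 9, 0, 7, 11, 1, 10, 3]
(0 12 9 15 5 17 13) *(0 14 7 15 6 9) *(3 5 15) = (0 12)(3 5 17 13 14 7)(6 9) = [12, 1, 2, 5, 4, 17, 9, 3, 8, 6, 10, 11, 0, 14, 7, 15, 16, 13]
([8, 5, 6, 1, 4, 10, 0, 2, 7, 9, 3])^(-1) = [6, 3, 7, 10, 4, 1, 2, 8, 0, 9, 5]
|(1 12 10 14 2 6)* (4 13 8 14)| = 9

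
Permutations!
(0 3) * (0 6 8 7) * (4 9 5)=(0 3 6 8 7)(4 9 5)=[3, 1, 2, 6, 9, 4, 8, 0, 7, 5]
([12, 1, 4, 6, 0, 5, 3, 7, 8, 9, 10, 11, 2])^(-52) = (12)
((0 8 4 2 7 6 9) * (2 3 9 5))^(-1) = (0 9 3 4 8)(2 5 6 7)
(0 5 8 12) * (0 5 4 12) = (0 4 12 5 8) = [4, 1, 2, 3, 12, 8, 6, 7, 0, 9, 10, 11, 5]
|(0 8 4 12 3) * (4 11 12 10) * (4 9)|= 15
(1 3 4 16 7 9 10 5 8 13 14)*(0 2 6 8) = (0 2 6 8 13 14 1 3 4 16 7 9 10 5) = [2, 3, 6, 4, 16, 0, 8, 9, 13, 10, 5, 11, 12, 14, 1, 15, 7]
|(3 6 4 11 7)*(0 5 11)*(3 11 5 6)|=|(0 6 4)(7 11)|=6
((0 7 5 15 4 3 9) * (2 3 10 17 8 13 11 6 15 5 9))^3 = (2 3)(4 8 6 10 13 15 17 11)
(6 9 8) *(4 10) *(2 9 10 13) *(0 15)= [15, 1, 9, 3, 13, 5, 10, 7, 6, 8, 4, 11, 12, 2, 14, 0]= (0 15)(2 9 8 6 10 4 13)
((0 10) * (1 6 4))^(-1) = (0 10)(1 4 6)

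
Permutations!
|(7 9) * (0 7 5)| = |(0 7 9 5)| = 4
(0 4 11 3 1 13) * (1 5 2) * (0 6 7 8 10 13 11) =(0 4)(1 11 3 5 2)(6 7 8 10 13) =[4, 11, 1, 5, 0, 2, 7, 8, 10, 9, 13, 3, 12, 6]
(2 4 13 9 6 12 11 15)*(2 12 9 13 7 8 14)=[0, 1, 4, 3, 7, 5, 9, 8, 14, 6, 10, 15, 11, 13, 2, 12]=(2 4 7 8 14)(6 9)(11 15 12)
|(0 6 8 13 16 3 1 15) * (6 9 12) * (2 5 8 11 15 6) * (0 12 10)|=33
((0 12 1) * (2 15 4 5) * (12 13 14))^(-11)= (0 1 12 14 13)(2 15 4 5)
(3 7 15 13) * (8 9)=(3 7 15 13)(8 9)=[0, 1, 2, 7, 4, 5, 6, 15, 9, 8, 10, 11, 12, 3, 14, 13]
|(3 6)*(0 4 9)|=6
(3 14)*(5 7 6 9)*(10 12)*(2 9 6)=(2 9 5 7)(3 14)(10 12)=[0, 1, 9, 14, 4, 7, 6, 2, 8, 5, 12, 11, 10, 13, 3]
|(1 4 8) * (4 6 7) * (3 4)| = 6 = |(1 6 7 3 4 8)|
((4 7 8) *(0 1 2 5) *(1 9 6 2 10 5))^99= (0 9 6 2 1 10 5)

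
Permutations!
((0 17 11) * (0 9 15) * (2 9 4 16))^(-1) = (0 15 9 2 16 4 11 17)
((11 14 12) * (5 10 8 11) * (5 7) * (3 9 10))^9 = (14)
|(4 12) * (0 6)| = |(0 6)(4 12)| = 2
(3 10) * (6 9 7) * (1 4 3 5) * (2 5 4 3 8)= (1 3 10 4 8 2 5)(6 9 7)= [0, 3, 5, 10, 8, 1, 9, 6, 2, 7, 4]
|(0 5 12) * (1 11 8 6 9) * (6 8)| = |(0 5 12)(1 11 6 9)| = 12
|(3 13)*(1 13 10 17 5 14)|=7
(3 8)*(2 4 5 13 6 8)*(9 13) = [0, 1, 4, 2, 5, 9, 8, 7, 3, 13, 10, 11, 12, 6] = (2 4 5 9 13 6 8 3)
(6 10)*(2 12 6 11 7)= (2 12 6 10 11 7)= [0, 1, 12, 3, 4, 5, 10, 2, 8, 9, 11, 7, 6]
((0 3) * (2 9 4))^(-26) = (2 9 4)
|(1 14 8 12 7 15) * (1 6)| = 7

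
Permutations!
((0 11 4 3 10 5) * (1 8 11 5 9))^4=((0 5)(1 8 11 4 3 10 9))^4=(1 3 8 10 11 9 4)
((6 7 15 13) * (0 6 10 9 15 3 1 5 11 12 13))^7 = ((0 6 7 3 1 5 11 12 13 10 9 15))^7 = (0 12 7 10 1 15 11 6 13 3 9 5)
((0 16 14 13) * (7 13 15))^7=(0 16 14 15 7 13)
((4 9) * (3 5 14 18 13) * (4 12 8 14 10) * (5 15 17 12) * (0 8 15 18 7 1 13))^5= ((0 8 14 7 1 13 3 18)(4 9 5 10)(12 15 17))^5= (0 13 14 18 1 8 3 7)(4 9 5 10)(12 17 15)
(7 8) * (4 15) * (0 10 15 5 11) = (0 10 15 4 5 11)(7 8) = [10, 1, 2, 3, 5, 11, 6, 8, 7, 9, 15, 0, 12, 13, 14, 4]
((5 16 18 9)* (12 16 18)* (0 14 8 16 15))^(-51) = (18)(0 16)(8 15)(12 14) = ((0 14 8 16 12 15)(5 18 9))^(-51)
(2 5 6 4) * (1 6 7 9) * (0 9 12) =(0 9 1 6 4 2 5 7 12) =[9, 6, 5, 3, 2, 7, 4, 12, 8, 1, 10, 11, 0]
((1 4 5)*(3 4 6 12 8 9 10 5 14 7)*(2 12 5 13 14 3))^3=(2 9 14 12 10 7 8 13)(3 4)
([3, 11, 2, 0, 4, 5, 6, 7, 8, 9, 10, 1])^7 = (0 3)(1 11)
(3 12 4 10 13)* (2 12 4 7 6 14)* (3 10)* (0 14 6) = (0 14 2 12 7)(3 4)(10 13) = [14, 1, 12, 4, 3, 5, 6, 0, 8, 9, 13, 11, 7, 10, 2]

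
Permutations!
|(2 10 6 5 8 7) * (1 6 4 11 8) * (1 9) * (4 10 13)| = 12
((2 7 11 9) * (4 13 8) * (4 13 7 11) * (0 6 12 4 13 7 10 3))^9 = (13)(0 4)(3 12)(6 10)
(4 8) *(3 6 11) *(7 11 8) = (3 6 8 4 7 11) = [0, 1, 2, 6, 7, 5, 8, 11, 4, 9, 10, 3]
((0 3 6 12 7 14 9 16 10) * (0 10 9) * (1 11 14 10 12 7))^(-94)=((0 3 6 7 10 12 1 11 14)(9 16))^(-94)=(16)(0 12 3 1 6 11 7 14 10)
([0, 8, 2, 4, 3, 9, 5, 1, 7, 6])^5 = (1 7 8)(3 4)(5 6 9)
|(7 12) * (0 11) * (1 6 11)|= 4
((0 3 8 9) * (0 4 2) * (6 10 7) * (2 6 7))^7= ((0 3 8 9 4 6 10 2))^7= (0 2 10 6 4 9 8 3)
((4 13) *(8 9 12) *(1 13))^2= (1 4 13)(8 12 9)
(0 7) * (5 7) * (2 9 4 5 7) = (0 7)(2 9 4 5) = [7, 1, 9, 3, 5, 2, 6, 0, 8, 4]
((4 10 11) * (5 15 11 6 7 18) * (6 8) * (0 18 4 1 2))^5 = ((0 18 5 15 11 1 2)(4 10 8 6 7))^5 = (0 1 15 18 2 11 5)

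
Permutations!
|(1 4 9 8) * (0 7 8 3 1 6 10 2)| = |(0 7 8 6 10 2)(1 4 9 3)| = 12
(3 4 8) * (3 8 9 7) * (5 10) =[0, 1, 2, 4, 9, 10, 6, 3, 8, 7, 5] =(3 4 9 7)(5 10)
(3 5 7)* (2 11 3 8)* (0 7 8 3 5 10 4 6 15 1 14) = (0 7 3 10 4 6 15 1 14)(2 11 5 8) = [7, 14, 11, 10, 6, 8, 15, 3, 2, 9, 4, 5, 12, 13, 0, 1]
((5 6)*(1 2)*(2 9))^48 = (9) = ((1 9 2)(5 6))^48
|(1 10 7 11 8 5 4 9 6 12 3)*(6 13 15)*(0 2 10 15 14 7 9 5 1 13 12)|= |(0 2 10 9 12 3 13 14 7 11 8 1 15 6)(4 5)|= 14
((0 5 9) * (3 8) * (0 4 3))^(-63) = (0 4)(3 5)(8 9)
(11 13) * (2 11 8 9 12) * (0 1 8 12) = [1, 8, 11, 3, 4, 5, 6, 7, 9, 0, 10, 13, 2, 12] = (0 1 8 9)(2 11 13 12)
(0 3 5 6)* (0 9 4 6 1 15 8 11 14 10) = (0 3 5 1 15 8 11 14 10)(4 6 9) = [3, 15, 2, 5, 6, 1, 9, 7, 11, 4, 0, 14, 12, 13, 10, 8]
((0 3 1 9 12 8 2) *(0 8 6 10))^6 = ((0 3 1 9 12 6 10)(2 8))^6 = (0 10 6 12 9 1 3)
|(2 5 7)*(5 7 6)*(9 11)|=2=|(2 7)(5 6)(9 11)|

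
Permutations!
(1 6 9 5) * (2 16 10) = [0, 6, 16, 3, 4, 1, 9, 7, 8, 5, 2, 11, 12, 13, 14, 15, 10] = (1 6 9 5)(2 16 10)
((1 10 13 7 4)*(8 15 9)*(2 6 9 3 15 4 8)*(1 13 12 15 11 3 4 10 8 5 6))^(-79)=(1 4 9 12 5 8 13 2 15 6 10 7)(3 11)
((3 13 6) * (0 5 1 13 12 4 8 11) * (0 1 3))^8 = ((0 5 3 12 4 8 11 1 13 6))^8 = (0 13 11 4 3)(1 8 12 5 6)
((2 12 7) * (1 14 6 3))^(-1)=(1 3 6 14)(2 7 12)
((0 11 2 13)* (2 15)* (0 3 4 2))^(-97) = (0 15 11)(2 4 3 13)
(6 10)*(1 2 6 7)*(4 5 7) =(1 2 6 10 4 5 7) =[0, 2, 6, 3, 5, 7, 10, 1, 8, 9, 4]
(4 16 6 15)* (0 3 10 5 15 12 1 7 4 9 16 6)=[3, 7, 2, 10, 6, 15, 12, 4, 8, 16, 5, 11, 1, 13, 14, 9, 0]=(0 3 10 5 15 9 16)(1 7 4 6 12)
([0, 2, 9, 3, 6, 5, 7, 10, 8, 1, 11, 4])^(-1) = [0, 9, 1, 3, 11, 5, 4, 6, 8, 2, 7, 10]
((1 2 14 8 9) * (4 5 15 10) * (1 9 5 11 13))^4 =((1 2 14 8 5 15 10 4 11 13))^4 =(1 5 11 14 10)(2 15 13 8 4)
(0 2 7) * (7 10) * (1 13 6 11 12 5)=(0 2 10 7)(1 13 6 11 12 5)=[2, 13, 10, 3, 4, 1, 11, 0, 8, 9, 7, 12, 5, 6]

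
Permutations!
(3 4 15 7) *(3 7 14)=(3 4 15 14)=[0, 1, 2, 4, 15, 5, 6, 7, 8, 9, 10, 11, 12, 13, 3, 14]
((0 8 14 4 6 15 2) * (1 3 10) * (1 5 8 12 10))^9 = (0 2 15 6 4 14 8 5 10 12)(1 3)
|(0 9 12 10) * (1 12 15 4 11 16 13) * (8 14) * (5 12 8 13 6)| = 20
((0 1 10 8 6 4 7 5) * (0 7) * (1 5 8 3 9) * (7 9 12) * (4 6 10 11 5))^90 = (12)(1 5)(9 11)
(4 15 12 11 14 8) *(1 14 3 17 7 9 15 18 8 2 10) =[0, 14, 10, 17, 18, 5, 6, 9, 4, 15, 1, 3, 11, 13, 2, 12, 16, 7, 8] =(1 14 2 10)(3 17 7 9 15 12 11)(4 18 8)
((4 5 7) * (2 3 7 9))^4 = (2 5 7)(3 9 4)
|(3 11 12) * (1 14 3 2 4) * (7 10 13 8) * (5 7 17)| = 42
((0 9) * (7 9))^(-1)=(0 9 7)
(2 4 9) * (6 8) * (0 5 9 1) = (0 5 9 2 4 1)(6 8) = [5, 0, 4, 3, 1, 9, 8, 7, 6, 2]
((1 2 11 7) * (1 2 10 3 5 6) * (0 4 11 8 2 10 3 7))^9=(11)(1 3 5 6)(2 8)(7 10)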